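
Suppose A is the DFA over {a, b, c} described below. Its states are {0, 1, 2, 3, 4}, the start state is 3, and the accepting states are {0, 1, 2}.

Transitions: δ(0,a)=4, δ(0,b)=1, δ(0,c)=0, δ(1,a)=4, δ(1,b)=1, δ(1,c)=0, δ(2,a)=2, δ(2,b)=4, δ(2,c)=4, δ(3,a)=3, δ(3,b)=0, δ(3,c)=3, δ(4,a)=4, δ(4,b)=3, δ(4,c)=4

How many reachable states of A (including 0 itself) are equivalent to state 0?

2

Reachable states from the start: {0,1,3,4}. Unreachable: {2} — drop them.
Start with accepting vs non-accepting: {0,1} | {3,4}.
Split {3,4} by δ(·,b) → {3} and {4}.
No further refinement is possible. Final partition (3 blocks): {0,1} | {3} | {4}.
State 0 belongs to the block {0,1}, which has 2 states.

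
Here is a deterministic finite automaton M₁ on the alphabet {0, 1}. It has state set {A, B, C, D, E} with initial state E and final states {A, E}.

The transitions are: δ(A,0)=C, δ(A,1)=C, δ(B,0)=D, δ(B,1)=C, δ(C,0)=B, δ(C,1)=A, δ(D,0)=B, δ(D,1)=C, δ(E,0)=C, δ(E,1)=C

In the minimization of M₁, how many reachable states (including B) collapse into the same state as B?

P0 = {A,E} | {B,C,D}.
On input 1, block {B,C,D} splits into {B,D} and {C}.
No further refinement is possible. Final partition (3 blocks): {A,E} | {B,D} | {C}.
The equivalence class containing B is {B,D}, of size 2.

2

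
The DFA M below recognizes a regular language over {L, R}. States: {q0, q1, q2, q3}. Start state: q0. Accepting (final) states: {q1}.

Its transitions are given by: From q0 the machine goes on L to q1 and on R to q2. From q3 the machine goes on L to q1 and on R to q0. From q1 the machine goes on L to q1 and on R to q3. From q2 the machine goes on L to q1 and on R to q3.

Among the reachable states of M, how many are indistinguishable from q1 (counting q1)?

Initial partition by acceptance: {q1} | {q0,q2,q3}.
No further refinement is possible. Final partition (2 blocks): {q1} | {q0,q2,q3}.
The equivalence class containing q1 is {q1}, of size 1.

1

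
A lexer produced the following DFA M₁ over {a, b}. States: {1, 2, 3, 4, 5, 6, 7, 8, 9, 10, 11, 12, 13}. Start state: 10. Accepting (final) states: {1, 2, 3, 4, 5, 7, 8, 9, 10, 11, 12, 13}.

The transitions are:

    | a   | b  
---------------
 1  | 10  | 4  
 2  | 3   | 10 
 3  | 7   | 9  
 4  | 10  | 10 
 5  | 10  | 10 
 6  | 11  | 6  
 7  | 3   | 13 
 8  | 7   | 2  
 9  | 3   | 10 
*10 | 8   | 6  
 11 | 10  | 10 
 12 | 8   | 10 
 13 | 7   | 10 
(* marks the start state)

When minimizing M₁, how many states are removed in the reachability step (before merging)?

BFS from 10 reaches {2, 3, 6, 7, 8, 9, 10, 11, 13}; the 4 state(s) 1, 4, 5, 12 are never visited.

4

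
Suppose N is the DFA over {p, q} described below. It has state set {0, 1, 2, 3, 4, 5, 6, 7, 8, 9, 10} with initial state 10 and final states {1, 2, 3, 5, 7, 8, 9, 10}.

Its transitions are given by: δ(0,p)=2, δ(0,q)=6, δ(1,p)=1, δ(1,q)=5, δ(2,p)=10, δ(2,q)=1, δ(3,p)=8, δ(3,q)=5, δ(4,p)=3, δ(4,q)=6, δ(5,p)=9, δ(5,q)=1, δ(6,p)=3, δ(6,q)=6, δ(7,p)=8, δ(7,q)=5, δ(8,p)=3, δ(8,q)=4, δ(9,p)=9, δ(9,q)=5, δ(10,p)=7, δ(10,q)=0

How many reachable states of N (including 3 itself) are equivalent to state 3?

3

All states are reachable from the start state.
Initial partition by acceptance: {1,2,3,5,7,8,9,10} | {0,4,6}.
Split {1,2,3,5,7,8,9,10} by δ(·,q) → {1,2,3,5,7,9} and {8,10}.
On input p, block {1,2,3,5,7,9} splits into {1,5,9} and {2,3,7}.
The partition is now stable with 4 blocks: {1,5,9} | {0,4,6} | {8,10} | {2,3,7}.
The equivalence class containing 3 is {2,3,7}, of size 3.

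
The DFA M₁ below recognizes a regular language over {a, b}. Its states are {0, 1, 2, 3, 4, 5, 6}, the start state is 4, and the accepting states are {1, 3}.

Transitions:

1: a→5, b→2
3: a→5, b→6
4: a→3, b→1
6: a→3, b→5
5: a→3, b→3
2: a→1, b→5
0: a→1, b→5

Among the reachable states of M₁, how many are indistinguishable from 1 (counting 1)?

2

First remove the unreachable states {0}; 6 states remain.
P0 = {1,3} | {2,4,5,6}.
Split {2,4,5,6} by δ(·,b) → {2,6} and {4,5}.
The partition is now stable with 3 blocks: {1,3} | {2,6} | {4,5}.
State 1 belongs to the block {1,3}, which has 2 states.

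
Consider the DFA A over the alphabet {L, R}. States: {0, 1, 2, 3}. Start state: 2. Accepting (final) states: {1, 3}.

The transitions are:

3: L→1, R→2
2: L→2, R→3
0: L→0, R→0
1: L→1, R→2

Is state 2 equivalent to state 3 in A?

No

States {0} cannot be reached from the start state, so discard them.
Start with accepting vs non-accepting: {1,3} | {2}.
Stable partition: {1,3} | {2} — 2 equivalence classes.
2 and 3 end up in different blocks, so they are distinguishable. For instance, the string 'ε' is accepted from only 3.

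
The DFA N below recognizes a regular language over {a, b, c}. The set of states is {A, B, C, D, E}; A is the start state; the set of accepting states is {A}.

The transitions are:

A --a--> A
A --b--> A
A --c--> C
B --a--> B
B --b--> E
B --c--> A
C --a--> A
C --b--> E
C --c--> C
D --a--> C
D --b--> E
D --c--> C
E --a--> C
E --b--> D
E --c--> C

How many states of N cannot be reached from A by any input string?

1

BFS from A reaches {A, C, D, E}; the 1 state(s) B are never visited.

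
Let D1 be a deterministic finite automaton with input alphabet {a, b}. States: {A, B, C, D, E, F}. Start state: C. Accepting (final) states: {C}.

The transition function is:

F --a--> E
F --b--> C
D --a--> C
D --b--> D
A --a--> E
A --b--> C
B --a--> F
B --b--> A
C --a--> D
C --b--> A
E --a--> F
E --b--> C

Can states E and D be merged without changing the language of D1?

No

First remove the unreachable states {B}; 5 states remain.
P0 = {C} | {A,D,E,F}.
On input a, block {A,D,E,F} splits into {A,E,F} and {D}.
Stable partition: {C} | {A,E,F} | {D} — 3 equivalence classes.
E and D end up in different blocks, so they are distinguishable. For instance, the string 'a' is accepted from only D.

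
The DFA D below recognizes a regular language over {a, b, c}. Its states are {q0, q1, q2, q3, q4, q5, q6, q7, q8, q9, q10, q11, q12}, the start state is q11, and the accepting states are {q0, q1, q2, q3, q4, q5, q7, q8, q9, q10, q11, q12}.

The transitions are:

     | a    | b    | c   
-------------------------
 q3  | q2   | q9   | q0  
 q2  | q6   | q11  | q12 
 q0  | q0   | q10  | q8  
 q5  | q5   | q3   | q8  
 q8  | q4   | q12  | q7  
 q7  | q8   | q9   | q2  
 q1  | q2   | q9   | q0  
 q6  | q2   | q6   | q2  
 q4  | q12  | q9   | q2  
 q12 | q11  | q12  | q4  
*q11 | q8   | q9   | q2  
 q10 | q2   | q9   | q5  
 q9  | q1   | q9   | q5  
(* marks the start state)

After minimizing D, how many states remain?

7

All states are reachable from the start state.
Start with accepting vs non-accepting: {q0,q1,q2,q3,q4,q5,q7,q8,q9,q10,q11,q12} | {q6}.
Refine {q0,q1,q2,q3,q4,q5,q7,q8,q9,q10,q11,q12} on symbol a: members go to different blocks, giving {q0,q1,q3,q4,q5,q7,q8,q9,q10,q11,q12} and {q2}.
Refine {q0,q1,q3,q4,q5,q7,q8,q9,q10,q11,q12} on symbol a: members go to different blocks, giving {q0,q4,q5,q7,q8,q9,q11,q12} and {q1,q3,q10}.
Refine {q0,q4,q5,q7,q8,q9,q11,q12} on symbol a: members go to different blocks, giving {q0,q4,q5,q7,q8,q11,q12} and {q9}.
On input b, block {q0,q4,q5,q7,q8,q11,q12} splits into {q4,q7,q11} and {q0,q5} and {q8,q12}.
No further refinement is possible. Final partition (7 blocks): {q4,q7,q11} | {q6} | {q2} | {q1,q3,q10} | {q9} | {q0,q5} | {q8,q12}.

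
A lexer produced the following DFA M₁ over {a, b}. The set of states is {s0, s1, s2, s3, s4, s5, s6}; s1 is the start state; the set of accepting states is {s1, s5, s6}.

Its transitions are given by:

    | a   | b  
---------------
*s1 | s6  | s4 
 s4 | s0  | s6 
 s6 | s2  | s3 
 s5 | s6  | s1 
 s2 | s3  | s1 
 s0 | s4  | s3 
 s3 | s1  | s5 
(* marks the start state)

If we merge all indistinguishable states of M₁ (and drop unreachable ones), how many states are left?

7

Initial partition by acceptance: {s1,s5,s6} | {s0,s2,s3,s4}.
On input a, block {s1,s5,s6} splits into {s1,s5} and {s6}.
On input b, block {s1,s5} splits into {s1} and {s5}.
Split {s0,s2,s3,s4} by δ(·,a) → {s0,s2,s4} and {s3}.
Refine {s0,s2,s4} on symbol a: members go to different blocks, giving {s0,s4} and {s2}.
Split {s0,s4} by δ(·,b) → {s0} and {s4}.
Stable partition: {s1} | {s0} | {s6} | {s5} | {s3} | {s2} | {s4} — 7 equivalence classes.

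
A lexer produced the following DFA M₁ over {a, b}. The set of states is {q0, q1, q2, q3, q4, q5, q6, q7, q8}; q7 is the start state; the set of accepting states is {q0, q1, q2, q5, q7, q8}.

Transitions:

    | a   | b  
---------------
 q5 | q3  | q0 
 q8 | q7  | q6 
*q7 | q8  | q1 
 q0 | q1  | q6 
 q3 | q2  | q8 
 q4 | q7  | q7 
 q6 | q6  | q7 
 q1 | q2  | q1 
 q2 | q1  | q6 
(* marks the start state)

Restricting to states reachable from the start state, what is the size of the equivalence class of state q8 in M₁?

2

Reachable states from the start: {q1,q2,q6,q7,q8}. Unreachable: {q0,q3,q4,q5} — drop them.
Initial partition by acceptance: {q1,q2,q7,q8} | {q6}.
On input b, block {q1,q2,q7,q8} splits into {q1,q7} and {q2,q8}.
Stable partition: {q1,q7} | {q6} | {q2,q8} — 3 equivalence classes.
The equivalence class containing q8 is {q2,q8}, of size 2.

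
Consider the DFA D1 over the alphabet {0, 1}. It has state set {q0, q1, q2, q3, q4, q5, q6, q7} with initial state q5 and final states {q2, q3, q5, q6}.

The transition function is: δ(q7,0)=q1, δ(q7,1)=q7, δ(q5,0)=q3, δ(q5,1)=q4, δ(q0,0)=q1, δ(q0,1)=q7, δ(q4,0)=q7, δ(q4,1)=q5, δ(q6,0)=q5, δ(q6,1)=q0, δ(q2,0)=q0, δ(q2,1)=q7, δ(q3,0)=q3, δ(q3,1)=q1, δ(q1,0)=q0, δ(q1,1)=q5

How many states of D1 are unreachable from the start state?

Starting at q5 and following transitions, the reachable set is {q0, q1, q3, q4, q5, q7}. That leaves q2, q6 unreachable — 2 in total.

2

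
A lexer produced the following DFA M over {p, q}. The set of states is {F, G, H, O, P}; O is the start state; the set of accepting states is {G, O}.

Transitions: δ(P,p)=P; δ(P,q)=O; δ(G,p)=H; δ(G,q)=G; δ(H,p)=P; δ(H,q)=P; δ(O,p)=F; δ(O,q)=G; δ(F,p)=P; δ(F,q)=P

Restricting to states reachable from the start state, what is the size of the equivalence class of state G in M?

2

Start with accepting vs non-accepting: {G,O} | {F,H,P}.
Split {F,H,P} by δ(·,q) → {F,H} and {P}.
The partition is now stable with 3 blocks: {G,O} | {F,H} | {P}.
State G belongs to the block {G,O}, which has 2 states.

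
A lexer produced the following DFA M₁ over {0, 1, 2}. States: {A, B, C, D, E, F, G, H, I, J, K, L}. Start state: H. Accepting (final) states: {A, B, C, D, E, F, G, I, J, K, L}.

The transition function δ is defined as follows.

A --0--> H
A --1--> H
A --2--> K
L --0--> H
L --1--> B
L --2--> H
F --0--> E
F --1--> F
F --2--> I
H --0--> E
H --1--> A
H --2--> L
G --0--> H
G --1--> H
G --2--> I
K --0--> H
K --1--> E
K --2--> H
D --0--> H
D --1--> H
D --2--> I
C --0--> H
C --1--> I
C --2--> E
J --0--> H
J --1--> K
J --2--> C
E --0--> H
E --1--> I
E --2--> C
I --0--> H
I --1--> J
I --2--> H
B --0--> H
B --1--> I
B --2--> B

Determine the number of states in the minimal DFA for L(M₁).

First remove the unreachable states {D,F,G}; 9 states remain.
Start with accepting vs non-accepting: {A,B,C,E,I,J,K,L} | {H}.
Split {A,B,C,E,I,J,K,L} by δ(·,1) → {B,C,E,I,J,K,L} and {A}.
On input 2, block {B,C,E,I,J,K,L} splits into {B,C,E,J} and {I,K,L}.
The partition is now stable with 4 blocks: {B,C,E,J} | {H} | {A} | {I,K,L}.

4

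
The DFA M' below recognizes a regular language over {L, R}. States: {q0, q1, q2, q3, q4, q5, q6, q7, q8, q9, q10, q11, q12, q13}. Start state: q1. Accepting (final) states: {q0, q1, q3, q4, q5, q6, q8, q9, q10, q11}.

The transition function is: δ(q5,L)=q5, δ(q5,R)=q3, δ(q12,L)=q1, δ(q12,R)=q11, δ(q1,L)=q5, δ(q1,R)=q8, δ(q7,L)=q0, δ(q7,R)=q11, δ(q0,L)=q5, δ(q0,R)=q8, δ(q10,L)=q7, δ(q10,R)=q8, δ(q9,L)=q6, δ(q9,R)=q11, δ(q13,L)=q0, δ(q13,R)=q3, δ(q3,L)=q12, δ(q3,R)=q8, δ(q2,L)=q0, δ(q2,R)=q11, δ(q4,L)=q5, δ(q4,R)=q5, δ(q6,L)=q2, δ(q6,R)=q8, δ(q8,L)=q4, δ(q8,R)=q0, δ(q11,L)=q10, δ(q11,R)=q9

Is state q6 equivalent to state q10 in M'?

First remove the unreachable states {q13}; 13 states remain.
P0 = {q0,q1,q3,q4,q5,q6,q8,q9,q10,q11} | {q2,q7,q12}.
On input L, block {q0,q1,q3,q4,q5,q6,q8,q9,q10,q11} splits into {q0,q1,q4,q5,q8,q9,q11} and {q3,q6,q10}.
Split {q0,q1,q4,q5,q8,q9,q11} by δ(·,L) → {q0,q1,q4,q5,q8} and {q9,q11}.
On input R, block {q0,q1,q4,q5,q8} splits into {q0,q1,q4,q8} and {q5}.
Refine {q0,q1,q4,q8} on symbol L: members go to different blocks, giving {q0,q1,q4} and {q8}.
Refine {q0,q1,q4} on symbol R: members go to different blocks, giving {q0,q1} and {q4}.
The partition is now stable with 7 blocks: {q0,q1} | {q2,q7,q12} | {q3,q6,q10} | {q9,q11} | {q5} | {q8} | {q4}.
q6 and q10 lie in the same block of the stable partition, so they are equivalent — no string distinguishes them.

Yes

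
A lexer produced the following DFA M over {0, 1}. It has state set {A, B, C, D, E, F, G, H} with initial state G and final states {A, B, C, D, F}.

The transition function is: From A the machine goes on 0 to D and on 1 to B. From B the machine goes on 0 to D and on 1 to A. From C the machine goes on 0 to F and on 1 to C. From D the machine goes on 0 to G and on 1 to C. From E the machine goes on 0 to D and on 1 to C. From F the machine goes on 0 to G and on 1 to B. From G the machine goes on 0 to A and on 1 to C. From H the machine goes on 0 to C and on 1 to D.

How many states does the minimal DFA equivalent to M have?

Reachable states from the start: {A,B,C,D,F,G}. Unreachable: {E,H} — drop them.
P0 = {A,B,C,D,F} | {G}.
Split {A,B,C,D,F} by δ(·,0) → {A,B,C} and {D,F}.
No further refinement is possible. Final partition (3 blocks): {A,B,C} | {G} | {D,F}.

3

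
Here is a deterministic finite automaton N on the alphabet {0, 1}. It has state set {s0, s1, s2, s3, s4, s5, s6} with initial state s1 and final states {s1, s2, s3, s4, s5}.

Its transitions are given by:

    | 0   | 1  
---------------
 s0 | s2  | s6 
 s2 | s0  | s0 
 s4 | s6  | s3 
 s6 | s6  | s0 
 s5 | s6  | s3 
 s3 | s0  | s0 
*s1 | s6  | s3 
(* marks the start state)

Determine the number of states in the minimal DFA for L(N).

Reachable states from the start: {s0,s1,s2,s3,s6}. Unreachable: {s4,s5} — drop them.
P0 = {s1,s2,s3} | {s0,s6}.
Refine {s1,s2,s3} on symbol 1: members go to different blocks, giving {s2,s3} and {s1}.
Split {s0,s6} by δ(·,0) → {s0} and {s6}.
No further refinement is possible. Final partition (4 blocks): {s2,s3} | {s0} | {s1} | {s6}.

4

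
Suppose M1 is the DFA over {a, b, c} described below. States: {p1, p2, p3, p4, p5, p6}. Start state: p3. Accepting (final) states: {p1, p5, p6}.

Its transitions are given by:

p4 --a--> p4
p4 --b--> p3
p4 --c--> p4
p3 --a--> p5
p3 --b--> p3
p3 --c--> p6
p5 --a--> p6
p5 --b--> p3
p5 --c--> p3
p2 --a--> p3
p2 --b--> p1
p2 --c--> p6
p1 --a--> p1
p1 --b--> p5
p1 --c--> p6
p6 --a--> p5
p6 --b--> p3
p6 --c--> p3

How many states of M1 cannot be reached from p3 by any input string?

3

No path from p3 leads to p1, p2, p4; the other 3 states are all reachable.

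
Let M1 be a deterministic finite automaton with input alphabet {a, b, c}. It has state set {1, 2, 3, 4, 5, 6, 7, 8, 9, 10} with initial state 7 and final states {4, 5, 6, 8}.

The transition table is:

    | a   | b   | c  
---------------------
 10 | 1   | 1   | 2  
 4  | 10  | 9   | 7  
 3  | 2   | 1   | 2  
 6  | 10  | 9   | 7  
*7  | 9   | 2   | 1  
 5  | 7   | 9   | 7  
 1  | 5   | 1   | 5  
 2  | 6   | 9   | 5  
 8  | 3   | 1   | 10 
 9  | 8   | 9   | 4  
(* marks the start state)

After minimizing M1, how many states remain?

P0 = {4,5,6,8} | {1,2,3,7,9,10}.
Split {1,2,3,7,9,10} by δ(·,a) → {1,2,9} and {3,7,10}.
Stable partition: {4,5,6,8} | {1,2,9} | {3,7,10} — 3 equivalence classes.

3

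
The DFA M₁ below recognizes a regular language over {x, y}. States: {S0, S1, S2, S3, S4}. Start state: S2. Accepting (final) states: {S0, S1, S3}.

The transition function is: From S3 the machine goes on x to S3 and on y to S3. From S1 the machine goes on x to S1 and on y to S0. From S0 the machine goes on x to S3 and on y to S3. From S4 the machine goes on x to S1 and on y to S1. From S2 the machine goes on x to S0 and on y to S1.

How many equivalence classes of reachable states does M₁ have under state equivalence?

2

Reachable states from the start: {S0,S1,S2,S3}. Unreachable: {S4} — drop them.
Initial partition by acceptance: {S0,S1,S3} | {S2}.
Stable partition: {S0,S1,S3} | {S2} — 2 equivalence classes.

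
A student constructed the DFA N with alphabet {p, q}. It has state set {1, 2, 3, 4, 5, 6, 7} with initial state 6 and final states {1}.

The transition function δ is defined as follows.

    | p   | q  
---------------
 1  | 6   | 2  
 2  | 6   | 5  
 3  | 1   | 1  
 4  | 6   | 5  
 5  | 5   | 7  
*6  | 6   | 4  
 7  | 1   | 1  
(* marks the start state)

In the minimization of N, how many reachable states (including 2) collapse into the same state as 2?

2

States {3} cannot be reached from the start state, so discard them.
Initial partition by acceptance: {1} | {2,4,5,6,7}.
Refine {2,4,5,6,7} on symbol p: members go to different blocks, giving {2,4,5,6} and {7}.
On input q, block {2,4,5,6} splits into {2,4,6} and {5}.
On input q, block {2,4,6} splits into {2,4} and {6}.
The partition is now stable with 5 blocks: {1} | {2,4} | {7} | {5} | {6}.
State 2 belongs to the block {2,4}, which has 2 states.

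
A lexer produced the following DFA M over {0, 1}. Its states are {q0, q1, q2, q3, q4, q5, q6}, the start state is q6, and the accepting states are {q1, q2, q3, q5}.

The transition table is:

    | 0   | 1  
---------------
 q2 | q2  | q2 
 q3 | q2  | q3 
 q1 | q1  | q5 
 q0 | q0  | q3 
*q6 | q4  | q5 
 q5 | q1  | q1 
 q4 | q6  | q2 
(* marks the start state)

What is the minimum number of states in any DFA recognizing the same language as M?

2

Reachable states from the start: {q1,q2,q4,q5,q6}. Unreachable: {q0,q3} — drop them.
P0 = {q1,q2,q5} | {q4,q6}.
The partition is now stable with 2 blocks: {q1,q2,q5} | {q4,q6}.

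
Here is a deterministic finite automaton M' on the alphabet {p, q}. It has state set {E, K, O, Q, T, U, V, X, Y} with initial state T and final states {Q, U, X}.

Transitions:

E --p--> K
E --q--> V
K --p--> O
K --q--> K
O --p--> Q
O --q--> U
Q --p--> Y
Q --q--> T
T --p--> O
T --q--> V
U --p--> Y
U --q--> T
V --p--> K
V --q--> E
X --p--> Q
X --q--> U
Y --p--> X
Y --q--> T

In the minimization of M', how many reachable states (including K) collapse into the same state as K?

Every state is reachable, so we keep all 9.
P0 = {Q,U,X} | {E,K,O,T,V,Y}.
On input p, block {Q,U,X} splits into {Q,U} and {X}.
Split {E,K,O,T,V,Y} by δ(·,p) → {E,K,T,V} and {Y} and {O}.
Refine {E,K,T,V} on symbol p: members go to different blocks, giving {K,T} and {E,V}.
On input q, block {K,T} splits into {K} and {T}.
No further refinement is possible. Final partition (7 blocks): {Q,U} | {K} | {X} | {Y} | {O} | {E,V} | {T}.
State K belongs to the block {K}, which has 1 states.

1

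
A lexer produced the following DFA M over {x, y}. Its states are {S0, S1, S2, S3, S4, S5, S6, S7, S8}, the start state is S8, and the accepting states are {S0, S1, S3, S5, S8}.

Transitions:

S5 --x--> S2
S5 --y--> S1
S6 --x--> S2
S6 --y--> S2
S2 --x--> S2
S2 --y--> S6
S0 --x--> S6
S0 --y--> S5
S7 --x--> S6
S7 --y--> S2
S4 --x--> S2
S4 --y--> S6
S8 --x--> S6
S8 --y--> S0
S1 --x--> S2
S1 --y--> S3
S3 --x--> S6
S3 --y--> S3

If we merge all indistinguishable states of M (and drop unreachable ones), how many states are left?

2

States {S4,S7} cannot be reached from the start state, so discard them.
Initial partition by acceptance: {S0,S1,S3,S5,S8} | {S2,S6}.
Stable partition: {S0,S1,S3,S5,S8} | {S2,S6} — 2 equivalence classes.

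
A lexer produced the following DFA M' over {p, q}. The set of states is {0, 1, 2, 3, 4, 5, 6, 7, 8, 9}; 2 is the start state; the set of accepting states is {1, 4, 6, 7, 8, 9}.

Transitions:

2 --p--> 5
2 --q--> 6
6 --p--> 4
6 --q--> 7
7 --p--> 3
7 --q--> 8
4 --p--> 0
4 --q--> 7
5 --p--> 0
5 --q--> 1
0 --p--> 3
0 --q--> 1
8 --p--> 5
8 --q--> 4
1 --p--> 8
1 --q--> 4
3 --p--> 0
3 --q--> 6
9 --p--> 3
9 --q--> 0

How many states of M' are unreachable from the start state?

1

Starting at 2 and following transitions, the reachable set is {0, 1, 2, 3, 4, 5, 6, 7, 8}. That leaves 9 unreachable — 1 in total.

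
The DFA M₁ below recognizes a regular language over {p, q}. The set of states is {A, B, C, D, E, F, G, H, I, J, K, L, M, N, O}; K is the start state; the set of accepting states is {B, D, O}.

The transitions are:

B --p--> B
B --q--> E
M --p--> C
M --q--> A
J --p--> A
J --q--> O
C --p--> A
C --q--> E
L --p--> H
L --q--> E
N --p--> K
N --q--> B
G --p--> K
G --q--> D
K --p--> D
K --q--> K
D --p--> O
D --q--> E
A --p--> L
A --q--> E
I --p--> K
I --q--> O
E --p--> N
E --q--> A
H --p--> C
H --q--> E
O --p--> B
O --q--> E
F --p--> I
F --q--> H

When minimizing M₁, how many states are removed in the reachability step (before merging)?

5

BFS from K reaches {A, B, C, D, E, H, K, L, N, O}; the 5 state(s) F, G, I, J, M are never visited.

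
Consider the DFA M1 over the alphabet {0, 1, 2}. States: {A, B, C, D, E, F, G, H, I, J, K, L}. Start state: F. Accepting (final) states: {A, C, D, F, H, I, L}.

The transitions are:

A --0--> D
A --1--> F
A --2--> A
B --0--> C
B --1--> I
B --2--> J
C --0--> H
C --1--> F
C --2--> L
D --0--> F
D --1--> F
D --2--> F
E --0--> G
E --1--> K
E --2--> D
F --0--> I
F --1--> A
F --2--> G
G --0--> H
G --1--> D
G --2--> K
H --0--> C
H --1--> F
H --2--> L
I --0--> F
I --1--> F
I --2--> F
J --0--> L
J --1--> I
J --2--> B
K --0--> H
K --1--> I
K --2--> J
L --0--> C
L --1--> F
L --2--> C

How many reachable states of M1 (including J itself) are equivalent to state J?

First remove the unreachable states {E}; 11 states remain.
P0 = {A,C,D,F,H,I,L} | {B,G,J,K}.
Refine {A,C,D,F,H,I,L} on symbol 2: members go to different blocks, giving {A,C,D,H,I,L} and {F}.
Refine {A,C,D,H,I,L} on symbol 0: members go to different blocks, giving {A,C,H,L} and {D,I}.
Refine {A,C,H,L} on symbol 0: members go to different blocks, giving {C,H,L} and {A}.
The partition is now stable with 5 blocks: {C,H,L} | {B,G,J,K} | {F} | {D,I} | {A}.
The equivalence class containing J is {B,G,J,K}, of size 4.

4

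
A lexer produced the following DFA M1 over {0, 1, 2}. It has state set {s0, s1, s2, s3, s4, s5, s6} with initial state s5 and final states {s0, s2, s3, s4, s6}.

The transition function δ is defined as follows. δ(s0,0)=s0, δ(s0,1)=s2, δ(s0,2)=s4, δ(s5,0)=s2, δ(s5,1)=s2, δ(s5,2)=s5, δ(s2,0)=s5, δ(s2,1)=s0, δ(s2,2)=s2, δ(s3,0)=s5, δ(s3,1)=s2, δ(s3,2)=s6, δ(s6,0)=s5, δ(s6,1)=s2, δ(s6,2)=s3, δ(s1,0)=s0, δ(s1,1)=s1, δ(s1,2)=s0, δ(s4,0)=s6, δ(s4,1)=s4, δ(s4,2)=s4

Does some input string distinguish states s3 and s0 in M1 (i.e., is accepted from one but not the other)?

States {s1} cannot be reached from the start state, so discard them.
Start with accepting vs non-accepting: {s0,s2,s3,s4,s6} | {s5}.
Refine {s0,s2,s3,s4,s6} on symbol 0: members go to different blocks, giving {s2,s3,s6} and {s0,s4}.
On input 1, block {s2,s3,s6} splits into {s3,s6} and {s2}.
On input 0, block {s0,s4} splits into {s0} and {s4}.
No further refinement is possible. Final partition (5 blocks): {s3,s6} | {s5} | {s0} | {s2} | {s4}.
s3 and s0 end up in different blocks, so they are distinguishable. For instance, the string '0' is accepted from only s0.

Yes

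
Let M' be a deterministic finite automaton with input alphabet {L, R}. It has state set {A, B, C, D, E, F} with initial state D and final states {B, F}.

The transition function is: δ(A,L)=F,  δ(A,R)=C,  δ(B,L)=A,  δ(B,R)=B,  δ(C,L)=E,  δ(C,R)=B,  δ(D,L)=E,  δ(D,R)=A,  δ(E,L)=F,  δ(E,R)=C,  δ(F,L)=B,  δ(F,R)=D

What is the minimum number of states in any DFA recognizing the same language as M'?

5

Initial partition by acceptance: {B,F} | {A,C,D,E}.
On input L, block {B,F} splits into {B} and {F}.
On input L, block {A,C,D,E} splits into {A,E} and {C,D}.
On input R, block {C,D} splits into {C} and {D}.
No further refinement is possible. Final partition (5 blocks): {B} | {A,E} | {F} | {C} | {D}.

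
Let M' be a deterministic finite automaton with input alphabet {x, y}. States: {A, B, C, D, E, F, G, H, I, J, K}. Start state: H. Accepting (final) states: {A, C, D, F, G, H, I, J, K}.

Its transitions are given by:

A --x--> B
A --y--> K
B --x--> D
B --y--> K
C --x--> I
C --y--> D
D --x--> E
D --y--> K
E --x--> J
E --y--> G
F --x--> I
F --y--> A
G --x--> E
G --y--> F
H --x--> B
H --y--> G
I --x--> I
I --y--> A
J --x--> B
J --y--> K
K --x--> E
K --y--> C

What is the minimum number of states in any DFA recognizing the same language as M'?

Start with accepting vs non-accepting: {A,C,D,F,G,H,I,J,K} | {B,E}.
On input x, block {A,C,D,F,G,H,I,J,K} splits into {A,D,G,H,J,K} and {C,F,I}.
Split {A,D,G,H,J,K} by δ(·,y) → {A,D,H,J} and {G,K}.
No further refinement is possible. Final partition (4 blocks): {A,D,H,J} | {B,E} | {C,F,I} | {G,K}.

4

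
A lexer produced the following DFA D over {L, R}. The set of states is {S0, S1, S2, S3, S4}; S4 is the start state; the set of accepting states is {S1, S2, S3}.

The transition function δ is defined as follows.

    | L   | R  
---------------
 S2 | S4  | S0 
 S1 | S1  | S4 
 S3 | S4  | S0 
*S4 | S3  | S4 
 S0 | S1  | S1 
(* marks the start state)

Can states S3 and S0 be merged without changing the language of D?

No

Reachable states from the start: {S0,S1,S3,S4}. Unreachable: {S2} — drop them.
Initial partition by acceptance: {S1,S3} | {S0,S4}.
Refine {S1,S3} on symbol L: members go to different blocks, giving {S1} and {S3}.
On input L, block {S0,S4} splits into {S0} and {S4}.
Stable partition: {S1} | {S0} | {S3} | {S4} — 4 equivalence classes.
S3 and S0 end up in different blocks, so they are distinguishable. For instance, the string 'ε' is accepted from only S3.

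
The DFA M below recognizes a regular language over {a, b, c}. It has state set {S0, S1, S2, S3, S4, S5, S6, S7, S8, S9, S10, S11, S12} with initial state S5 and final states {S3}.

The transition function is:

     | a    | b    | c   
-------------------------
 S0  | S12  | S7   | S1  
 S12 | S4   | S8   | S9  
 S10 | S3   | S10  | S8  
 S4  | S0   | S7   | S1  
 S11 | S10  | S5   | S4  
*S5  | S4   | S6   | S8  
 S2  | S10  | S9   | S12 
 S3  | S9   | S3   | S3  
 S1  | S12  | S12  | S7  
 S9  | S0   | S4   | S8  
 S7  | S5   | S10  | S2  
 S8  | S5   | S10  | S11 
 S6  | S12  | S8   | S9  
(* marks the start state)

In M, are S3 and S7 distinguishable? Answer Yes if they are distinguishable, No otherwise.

Yes

Initial partition by acceptance: {S3} | {S0,S1,S2,S4,S5,S6,S7,S8,S9,S10,S11,S12}.
On input a, block {S0,S1,S2,S4,S5,S6,S7,S8,S9,S10,S11,S12} splits into {S0,S1,S2,S4,S5,S6,S7,S8,S9,S11,S12} and {S10}.
On input a, block {S0,S1,S2,S4,S5,S6,S7,S8,S9,S11,S12} splits into {S0,S1,S4,S5,S6,S7,S8,S9,S12} and {S2,S11}.
Split {S0,S1,S4,S5,S6,S7,S8,S9,S12} by δ(·,b) → {S0,S1,S4,S5,S6,S9,S12} and {S7,S8}.
Refine {S0,S1,S4,S5,S6,S9,S12} on symbol b: members go to different blocks, giving {S0,S4,S6,S12} and {S1,S5,S9}.
No further refinement is possible. Final partition (6 blocks): {S3} | {S0,S4,S6,S12} | {S10} | {S2,S11} | {S7,S8} | {S1,S5,S9}.
S3 and S7 end up in different blocks, so they are distinguishable. For instance, the string 'ε' is accepted from only S3.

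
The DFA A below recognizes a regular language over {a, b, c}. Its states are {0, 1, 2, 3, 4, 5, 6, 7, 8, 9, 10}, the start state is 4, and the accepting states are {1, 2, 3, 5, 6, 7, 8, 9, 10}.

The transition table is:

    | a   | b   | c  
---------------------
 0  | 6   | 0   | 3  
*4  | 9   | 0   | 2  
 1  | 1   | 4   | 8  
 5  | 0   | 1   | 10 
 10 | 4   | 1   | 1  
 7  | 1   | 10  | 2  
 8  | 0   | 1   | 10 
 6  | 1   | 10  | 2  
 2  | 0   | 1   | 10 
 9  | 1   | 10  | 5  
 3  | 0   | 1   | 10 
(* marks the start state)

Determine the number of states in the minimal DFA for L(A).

5

Reachable states from the start: {0,1,2,3,4,5,6,8,9,10}. Unreachable: {7} — drop them.
Initial partition by acceptance: {1,2,3,5,6,8,9,10} | {0,4}.
On input a, block {1,2,3,5,6,8,9,10} splits into {2,3,5,8,10} and {1,6,9}.
Split {2,3,5,8,10} by δ(·,c) → {2,3,5,8} and {10}.
Split {1,6,9} by δ(·,b) → {6,9} and {1}.
No further refinement is possible. Final partition (5 blocks): {2,3,5,8} | {0,4} | {6,9} | {10} | {1}.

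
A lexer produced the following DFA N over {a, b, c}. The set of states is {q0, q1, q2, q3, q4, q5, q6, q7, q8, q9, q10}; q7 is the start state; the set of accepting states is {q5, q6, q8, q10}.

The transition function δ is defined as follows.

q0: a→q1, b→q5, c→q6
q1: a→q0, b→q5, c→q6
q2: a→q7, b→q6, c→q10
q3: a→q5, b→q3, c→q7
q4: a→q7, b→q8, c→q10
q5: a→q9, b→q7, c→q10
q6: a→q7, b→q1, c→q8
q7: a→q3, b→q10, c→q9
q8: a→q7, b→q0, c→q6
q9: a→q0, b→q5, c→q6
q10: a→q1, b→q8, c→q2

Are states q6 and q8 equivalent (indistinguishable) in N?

Yes

States {q4} cannot be reached from the start state, so discard them.
Start with accepting vs non-accepting: {q5,q6,q8,q10} | {q0,q1,q2,q3,q7,q9}.
On input b, block {q5,q6,q8,q10} splits into {q5,q6,q8} and {q10}.
On input c, block {q5,q6,q8} splits into {q6,q8} and {q5}.
Refine {q0,q1,q2,q3,q7,q9} on symbol a: members go to different blocks, giving {q0,q1,q2,q7,q9} and {q3}.
On input a, block {q0,q1,q2,q7,q9} splits into {q0,q1,q2,q9} and {q7}.
On input a, block {q0,q1,q2,q9} splits into {q0,q1,q9} and {q2}.
The partition is now stable with 7 blocks: {q6,q8} | {q0,q1,q9} | {q10} | {q5} | {q3} | {q7} | {q2}.
q6 and q8 lie in the same block of the stable partition, so they are equivalent — no string distinguishes them.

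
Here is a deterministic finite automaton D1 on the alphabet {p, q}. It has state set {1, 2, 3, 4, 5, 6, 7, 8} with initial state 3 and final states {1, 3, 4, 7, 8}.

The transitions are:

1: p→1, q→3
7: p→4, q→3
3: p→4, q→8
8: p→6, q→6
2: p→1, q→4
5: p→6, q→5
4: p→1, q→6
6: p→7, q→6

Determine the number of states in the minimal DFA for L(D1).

6

First remove the unreachable states {2,5}; 6 states remain.
Initial partition by acceptance: {1,3,4,7,8} | {6}.
Refine {1,3,4,7,8} on symbol p: members go to different blocks, giving {1,3,4,7} and {8}.
On input q, block {1,3,4,7} splits into {1,7} and {3} and {4}.
Refine {1,7} on symbol p: members go to different blocks, giving {1} and {7}.
Stable partition: {1} | {6} | {8} | {3} | {4} | {7} — 6 equivalence classes.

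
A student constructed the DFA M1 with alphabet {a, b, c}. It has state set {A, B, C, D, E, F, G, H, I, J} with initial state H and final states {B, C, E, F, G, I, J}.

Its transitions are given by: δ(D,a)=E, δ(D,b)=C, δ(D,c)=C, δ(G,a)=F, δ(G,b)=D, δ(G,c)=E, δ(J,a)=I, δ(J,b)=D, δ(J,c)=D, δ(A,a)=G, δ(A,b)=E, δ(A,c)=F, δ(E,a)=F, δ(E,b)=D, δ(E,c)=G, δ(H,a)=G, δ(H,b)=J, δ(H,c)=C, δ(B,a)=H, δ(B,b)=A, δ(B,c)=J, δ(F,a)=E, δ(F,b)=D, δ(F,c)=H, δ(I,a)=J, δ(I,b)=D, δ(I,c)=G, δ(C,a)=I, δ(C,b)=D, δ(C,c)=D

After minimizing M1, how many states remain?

3

States {A,B} cannot be reached from the start state, so discard them.
Start with accepting vs non-accepting: {C,E,F,G,I,J} | {D,H}.
Refine {C,E,F,G,I,J} on symbol c: members go to different blocks, giving {C,F,J} and {E,G,I}.
The partition is now stable with 3 blocks: {C,F,J} | {D,H} | {E,G,I}.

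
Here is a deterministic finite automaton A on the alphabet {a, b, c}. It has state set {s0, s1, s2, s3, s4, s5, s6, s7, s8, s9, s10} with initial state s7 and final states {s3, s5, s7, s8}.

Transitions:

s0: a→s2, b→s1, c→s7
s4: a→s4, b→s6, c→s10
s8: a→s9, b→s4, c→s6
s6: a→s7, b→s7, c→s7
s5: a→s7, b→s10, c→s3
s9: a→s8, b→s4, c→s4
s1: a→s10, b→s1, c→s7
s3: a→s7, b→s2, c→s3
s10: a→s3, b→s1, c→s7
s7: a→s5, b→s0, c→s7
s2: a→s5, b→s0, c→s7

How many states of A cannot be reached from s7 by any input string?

4

Starting at s7 and following transitions, the reachable set is {s0, s1, s2, s3, s5, s7, s10}. That leaves s4, s6, s8, s9 unreachable — 4 in total.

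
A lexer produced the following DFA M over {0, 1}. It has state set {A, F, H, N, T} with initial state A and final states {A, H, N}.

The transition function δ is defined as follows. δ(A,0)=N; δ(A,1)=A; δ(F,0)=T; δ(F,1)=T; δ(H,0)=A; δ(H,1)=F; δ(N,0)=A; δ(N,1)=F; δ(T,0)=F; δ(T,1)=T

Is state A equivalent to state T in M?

First remove the unreachable states {H}; 4 states remain.
Start with accepting vs non-accepting: {A,N} | {F,T}.
Split {A,N} by δ(·,1) → {N} and {A}.
No further refinement is possible. Final partition (3 blocks): {N} | {F,T} | {A}.
A and T end up in different blocks, so they are distinguishable. For instance, the string 'ε' is accepted from only A.

No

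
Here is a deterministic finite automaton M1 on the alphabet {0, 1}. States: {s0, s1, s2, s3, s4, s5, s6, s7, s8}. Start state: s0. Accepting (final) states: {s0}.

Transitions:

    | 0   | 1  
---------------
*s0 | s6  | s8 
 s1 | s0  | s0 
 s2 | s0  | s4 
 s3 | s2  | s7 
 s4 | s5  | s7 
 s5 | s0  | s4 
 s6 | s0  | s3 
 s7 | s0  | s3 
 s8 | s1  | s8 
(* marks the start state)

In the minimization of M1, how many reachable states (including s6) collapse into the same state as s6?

4

Initial partition by acceptance: {s0} | {s1,s2,s3,s4,s5,s6,s7,s8}.
Refine {s1,s2,s3,s4,s5,s6,s7,s8} on symbol 0: members go to different blocks, giving {s1,s2,s5,s6,s7} and {s3,s4,s8}.
Refine {s1,s2,s5,s6,s7} on symbol 1: members go to different blocks, giving {s2,s5,s6,s7} and {s1}.
Split {s3,s4,s8} by δ(·,0) → {s3,s4} and {s8}.
Stable partition: {s0} | {s2,s5,s6,s7} | {s3,s4} | {s1} | {s8} — 5 equivalence classes.
The equivalence class containing s6 is {s2,s5,s6,s7}, of size 4.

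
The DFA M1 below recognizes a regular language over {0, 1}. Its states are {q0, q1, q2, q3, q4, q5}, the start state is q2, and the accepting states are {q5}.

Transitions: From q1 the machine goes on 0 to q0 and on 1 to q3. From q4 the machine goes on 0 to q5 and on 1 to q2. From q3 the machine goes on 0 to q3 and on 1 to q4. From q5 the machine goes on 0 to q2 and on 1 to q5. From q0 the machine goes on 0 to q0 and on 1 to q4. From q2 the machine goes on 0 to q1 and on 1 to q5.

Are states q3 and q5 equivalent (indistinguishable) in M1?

No

All states are reachable from the start state.
Initial partition by acceptance: {q5} | {q0,q1,q2,q3,q4}.
Refine {q0,q1,q2,q3,q4} on symbol 0: members go to different blocks, giving {q0,q1,q2,q3} and {q4}.
Split {q0,q1,q2,q3} by δ(·,1) → {q0,q3} and {q1} and {q2}.
Stable partition: {q5} | {q0,q3} | {q4} | {q1} | {q2} — 5 equivalence classes.
q3 and q5 end up in different blocks, so they are distinguishable. For instance, the string 'ε' is accepted from only q5.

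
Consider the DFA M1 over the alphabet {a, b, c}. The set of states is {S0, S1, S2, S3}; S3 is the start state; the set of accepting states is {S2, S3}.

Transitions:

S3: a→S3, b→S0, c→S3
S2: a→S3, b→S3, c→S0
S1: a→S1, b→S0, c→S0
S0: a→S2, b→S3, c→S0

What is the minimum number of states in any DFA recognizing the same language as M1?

3

Reachable states from the start: {S0,S2,S3}. Unreachable: {S1} — drop them.
P0 = {S2,S3} | {S0}.
Refine {S2,S3} on symbol b: members go to different blocks, giving {S2} and {S3}.
Stable partition: {S2} | {S0} | {S3} — 3 equivalence classes.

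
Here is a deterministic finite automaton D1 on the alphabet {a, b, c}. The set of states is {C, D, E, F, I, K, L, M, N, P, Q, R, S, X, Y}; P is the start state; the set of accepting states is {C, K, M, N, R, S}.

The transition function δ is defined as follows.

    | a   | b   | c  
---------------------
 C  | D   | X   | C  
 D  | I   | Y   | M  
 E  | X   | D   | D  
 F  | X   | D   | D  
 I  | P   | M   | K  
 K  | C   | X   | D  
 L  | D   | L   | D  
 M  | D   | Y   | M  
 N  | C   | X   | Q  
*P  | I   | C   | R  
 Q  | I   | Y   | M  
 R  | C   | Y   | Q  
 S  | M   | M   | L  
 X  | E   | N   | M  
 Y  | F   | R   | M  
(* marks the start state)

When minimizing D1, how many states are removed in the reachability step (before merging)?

2

No path from P leads to L, S; the other 13 states are all reachable.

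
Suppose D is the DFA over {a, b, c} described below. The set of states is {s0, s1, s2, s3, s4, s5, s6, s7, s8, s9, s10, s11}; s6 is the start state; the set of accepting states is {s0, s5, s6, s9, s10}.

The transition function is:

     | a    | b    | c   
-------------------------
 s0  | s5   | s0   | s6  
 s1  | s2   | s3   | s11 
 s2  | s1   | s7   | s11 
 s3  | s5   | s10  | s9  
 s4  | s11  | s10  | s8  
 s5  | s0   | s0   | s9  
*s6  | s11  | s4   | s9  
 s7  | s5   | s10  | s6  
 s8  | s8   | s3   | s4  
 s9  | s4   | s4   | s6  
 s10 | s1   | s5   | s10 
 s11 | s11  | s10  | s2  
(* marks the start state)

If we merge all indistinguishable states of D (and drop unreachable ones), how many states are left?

Every state is reachable, so we keep all 12.
P0 = {s0,s5,s6,s9,s10} | {s1,s2,s3,s4,s7,s8,s11}.
Split {s0,s5,s6,s9,s10} by δ(·,a) → {s6,s9,s10} and {s0,s5}.
Refine {s6,s9,s10} on symbol b: members go to different blocks, giving {s6,s9} and {s10}.
Split {s1,s2,s3,s4,s7,s8,s11} by δ(·,a) → {s1,s2,s4,s8,s11} and {s3,s7}.
On input b, block {s1,s2,s4,s8,s11} splits into {s1,s2,s8} and {s4,s11}.
No further refinement is possible. Final partition (6 blocks): {s6,s9} | {s1,s2,s8} | {s0,s5} | {s10} | {s3,s7} | {s4,s11}.

6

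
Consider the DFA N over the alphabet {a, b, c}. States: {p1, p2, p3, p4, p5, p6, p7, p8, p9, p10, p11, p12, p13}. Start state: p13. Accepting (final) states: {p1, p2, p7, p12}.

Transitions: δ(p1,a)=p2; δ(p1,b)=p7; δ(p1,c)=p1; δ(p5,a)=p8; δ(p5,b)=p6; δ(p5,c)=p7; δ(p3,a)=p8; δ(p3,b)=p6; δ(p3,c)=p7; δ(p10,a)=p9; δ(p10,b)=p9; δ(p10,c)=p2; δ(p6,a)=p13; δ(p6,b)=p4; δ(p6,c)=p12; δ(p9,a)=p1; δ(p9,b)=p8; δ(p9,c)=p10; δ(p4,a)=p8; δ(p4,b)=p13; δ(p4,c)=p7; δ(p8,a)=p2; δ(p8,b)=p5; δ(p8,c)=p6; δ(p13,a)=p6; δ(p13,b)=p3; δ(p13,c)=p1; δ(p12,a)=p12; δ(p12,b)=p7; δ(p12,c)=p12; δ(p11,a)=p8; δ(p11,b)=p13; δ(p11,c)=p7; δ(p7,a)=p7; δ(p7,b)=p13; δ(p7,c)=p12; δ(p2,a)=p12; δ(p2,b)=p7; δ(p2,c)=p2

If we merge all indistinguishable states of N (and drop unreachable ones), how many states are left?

States {p9,p10,p11} cannot be reached from the start state, so discard them.
Initial partition by acceptance: {p1,p2,p7,p12} | {p3,p4,p5,p6,p8,p13}.
On input b, block {p1,p2,p7,p12} splits into {p1,p2,p12} and {p7}.
Refine {p3,p4,p5,p6,p8,p13} on symbol a: members go to different blocks, giving {p3,p4,p5,p6,p13} and {p8}.
Split {p3,p4,p5,p6,p13} by δ(·,a) → {p3,p4,p5} and {p6,p13}.
No further refinement is possible. Final partition (5 blocks): {p1,p2,p12} | {p3,p4,p5} | {p7} | {p8} | {p6,p13}.

5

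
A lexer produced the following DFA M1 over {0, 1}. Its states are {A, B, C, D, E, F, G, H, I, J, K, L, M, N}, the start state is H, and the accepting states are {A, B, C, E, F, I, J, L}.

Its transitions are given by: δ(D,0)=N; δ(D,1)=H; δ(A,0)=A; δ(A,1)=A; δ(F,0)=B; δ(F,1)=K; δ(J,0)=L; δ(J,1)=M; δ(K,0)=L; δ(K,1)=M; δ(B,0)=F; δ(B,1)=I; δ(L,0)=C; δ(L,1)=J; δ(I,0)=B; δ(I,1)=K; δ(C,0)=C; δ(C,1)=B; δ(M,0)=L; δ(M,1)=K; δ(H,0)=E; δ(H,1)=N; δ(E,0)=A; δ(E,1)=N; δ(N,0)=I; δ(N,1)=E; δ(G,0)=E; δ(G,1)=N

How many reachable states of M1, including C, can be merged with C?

First remove the unreachable states {D,G}; 12 states remain.
Initial partition by acceptance: {A,B,C,E,F,I,J,L} | {H,K,M,N}.
Split {A,B,C,E,F,I,J,L} by δ(·,1) → {A,B,C,L} and {E,F,I,J}.
Split {A,B,C,L} by δ(·,0) → {A,C,L} and {B}.
On input 1, block {A,C,L} splits into {A} and {C} and {L}.
Split {H,K,M,N} by δ(·,0) → {H,N} and {K,M}.
Refine {H,N} on symbol 1: members go to different blocks, giving {H} and {N}.
On input 0, block {E,F,I,J} splits into {F,I} and {E} and {J}.
No further refinement is possible. Final partition (10 blocks): {A} | {H} | {F,I} | {B} | {C} | {L} | {K,M} | {N} | {E} | {J}.
State C belongs to the block {C}, which has 1 states.

1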